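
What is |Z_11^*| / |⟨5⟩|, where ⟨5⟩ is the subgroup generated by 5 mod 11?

Since 5 ∈ (Z/11Z)^×, its order divides φ(11) = 11 − 1 = 10 = 2 · 5.
Divisors of 10: 1, 2, 5, 10.
Check 5^d mod 11 for each divisor in increasing order:
5^1 ≡ 5
5^2 ≡ 3
5^5 ≡ 1
The order of 5 is 5, so the subgroup it generates has 5 elements.
The index is φ(11) / ord(5) = 10 / 5 = 2.

2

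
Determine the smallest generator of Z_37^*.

φ(37) = 37 − 1 = 36 = 2^2 · 3^2.
Test candidates g = 2, 3, … against the prime factors q ∈ {2, 3} of φ(37): g is a generator iff g^(36/q) ≢ 1 for every such q.
g = 2: 2^18 ≡ 36; 2^12 ≡ 26 — none is 1, so 2 is a primitive root.
So 2 is the smallest generator of (Z/37Z)^×.

2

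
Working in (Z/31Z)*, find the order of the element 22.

ord(22) | φ(31) = 31 − 1 = 30 = 2 · 3 · 5.
Divisors of 30: 1, 2, 3, 5, 6, 10, 15, 30.
Evaluate successive powers at the divisors of 30:
22^1 ≡ 22
22^2 ≡ 19
22^3 ≡ 15
22^5 ≡ 6
22^6 ≡ 8
22^10 ≡ 5
22^15 ≡ 30
22^30 ≡ 1
Therefore the multiplicative order of 22 modulo 31 is 30.

30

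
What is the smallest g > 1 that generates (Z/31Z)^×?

3

φ(31) = 31 − 1 = 30 = 2 · 3 · 5.
g is a primitive root iff g^(30/q) ≢ 1 (mod 31) for each prime q ∈ {2, 3, 5}.
g = 2: 2^15 ≡ 1 — hits 1, so not a primitive root.
g = 3: 3^15 ≡ 30; 3^10 ≡ 25; 3^6 ≡ 16 — none is 1, so 3 is a primitive root.
So 3 is the smallest generator of (Z/31Z)^×.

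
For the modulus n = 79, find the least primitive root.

φ(79) = 79 − 1 = 78 = 2 · 3 · 13.
g is a primitive root iff g^(78/q) ≢ 1 (mod 79) for each prime q ∈ {2, 3, 13}.
g = 2: 2^39 ≡ 1 — hits 1, so not a primitive root.
g = 3: 3^39 ≡ 78; 3^26 ≡ 23; 3^6 ≡ 18 — none is 1, so 3 is a primitive root.
Hence the least primitive root of 79 is 3.

3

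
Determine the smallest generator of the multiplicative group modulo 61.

2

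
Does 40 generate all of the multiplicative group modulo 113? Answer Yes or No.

No

φ(113) = 113 − 1 = 112 = 2^4 · 7.
An element g generates (Z/113Z)^× iff g^(112/q) ≢ 1 (mod 113) for each prime q ∈ {2, 7}.
40^56 ≡ 112 (mod 113)  [q = 2: ≢ 1 ✓]
40^16 ≡ 1 (mod 113)  [q = 7: ≡ 1 ✗]
The check at q = 7 fails, so 40 generates a proper subgroup.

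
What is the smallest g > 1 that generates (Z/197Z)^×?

2

φ(197) = 197 − 1 = 196 = 2^2 · 7^2.
Test candidates g = 2, 3, … against the prime factors q ∈ {2, 7} of φ(197): g is a generator iff g^(196/q) ≢ 1 for every such q.
g = 2: 2^98 ≡ 196; 2^28 ≡ 104 — none is 1, so 2 is a primitive root.
The smallest primitive root modulo 197 is 2.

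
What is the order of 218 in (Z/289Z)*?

272

The order of 218 must divide φ(289) = φ(17^2) = 17·(17−1) = 272 = 2^4 · 17.
Divisors of 272: 1, 2, 4, 8, 16, 17, 34, 68, 136, 272.
Compute 218^d (mod 289) for the divisors d until we hit 1:
218^1 ≡ 218 (mod 289)
218^2 ≡ 128 (mod 289)
218^4 ≡ 200 (mod 289)
218^8 ≡ 118 (mod 289)
218^16 ≡ 52 (mod 289)
218^17 ≡ 65 (mod 289)
218^34 ≡ 179 (mod 289)
218^68 ≡ 251 (mod 289)
218^136 ≡ 288 (mod 289)
218^272 ≡ 1 (mod 289) ✓
So ord_289(218) = 272.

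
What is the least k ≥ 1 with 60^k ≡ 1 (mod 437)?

The order of 60 must divide φ(437) = φ(19·23) = (19−1)·(23−1) = 18·22 = 396 = 2^2 · 3^2 · 11.
Divisors of 396: 1, 2, 3, 4, 6, 9, 11, 12, 18, 22, 33, 36, 44, 66, 99, 132, 198, 396.
Compute 60^d (mod 437) for the divisors d until we hit 1:
60^1 ≡ 60 (mod 437)
60^2 ≡ 104 (mod 437)
60^3 ≡ 122 (mod 437)
60^4 ≡ 328 (mod 437)
60^6 ≡ 26 (mod 437)
60^9 ≡ 113 (mod 437)
60^11 ≡ 390 (mod 437)
60^12 ≡ 239 (mod 437)
60^18 ≡ 96 (mod 437)
60^22 ≡ 24 (mod 437)
60^33 ≡ 183 (mod 437)
60^36 ≡ 39 (mod 437)
60^44 ≡ 139 (mod 437)
60^66 ≡ 277 (mod 437)
60^99 ≡ 436 (mod 437)
60^132 ≡ 254 (mod 437)
60^198 ≡ 1 (mod 437) ✓
The smallest such exponent is 198, so the order of 60 is 198.

198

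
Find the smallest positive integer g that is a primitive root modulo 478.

7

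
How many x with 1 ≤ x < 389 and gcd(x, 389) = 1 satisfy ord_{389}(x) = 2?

1

φ(389) = 389 − 1 = 388 = 2^2 · 97.
In a cyclic group of order 388, there are φ(d) elements of order d for each divisor d of 388, and zero for non-divisors.
2 | 388, and φ(2) = 2 − 1 = 1.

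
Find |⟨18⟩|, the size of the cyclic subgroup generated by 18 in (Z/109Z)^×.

108

The order of 18 must divide φ(109) = 109 − 1 = 108 = 2^2 · 3^3.
Divisors of 108: 1, 2, 3, 4, 6, 9, 12, 18, 27, 36, 54, 108.
Check 18^d mod 109 for each divisor in increasing order:
18^1 ≡ 18
18^2 ≡ 106
18^3 ≡ 55
18^4 ≡ 9
18^6 ≡ 82
18^9 ≡ 41
18^12 ≡ 75
18^18 ≡ 46
18^27 ≡ 33
18^36 ≡ 45
18^54 ≡ 108
18^108 ≡ 1
So ord_109(18) = 108.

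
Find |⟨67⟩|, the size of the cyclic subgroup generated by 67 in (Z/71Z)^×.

70

The order of 67 must divide φ(71) = 71 − 1 = 70 = 2 · 5 · 7.
Divisors of 70: 1, 2, 5, 7, 10, 14, 35, 70.
Compute 67^d (mod 71) for the divisors d until we hit 1:
67^1 ≡ 67 (mod 71)
67^2 ≡ 16 (mod 71)
67^5 ≡ 41 (mod 71)
67^7 ≡ 17 (mod 71)
67^10 ≡ 48 (mod 71)
67^14 ≡ 5 (mod 71)
67^35 ≡ 70 (mod 71)
67^70 ≡ 1 (mod 71) ✓
Hence ord(67) = 70.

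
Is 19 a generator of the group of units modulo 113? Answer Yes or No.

Yes

φ(113) = 113 − 1 = 112 = 2^4 · 7.
Test 19^(112/q) mod 113 for each prime factor q of 112:
19^56 ≡ 112 (mod 113)  [q = 2: ≢ 1 ✓]
19^16 ≡ 49 (mod 113)  [q = 7: ≢ 1 ✓]
None equal 1, so ord_113(19) = 112: 19 is a primitive root.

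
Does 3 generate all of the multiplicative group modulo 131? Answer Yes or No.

φ(131) = 131 − 1 = 130 = 2 · 5 · 13.
3 is a primitive root mod 131 iff 3^(φ(131)/q) ≢ 1 for every prime q | φ(131), i.e. q ∈ {2, 5, 13}.
3^65 ≡ 1 (mod 131)  [q = 2: ≡ 1 ✗]
3^26 ≡ 58 (mod 131)  [q = 5: ≢ 1 ✓]
3^10 ≡ 99 (mod 131)  [q = 13: ≢ 1 ✓]
The check at q = 2 fails, so 3 generates a proper subgroup.

No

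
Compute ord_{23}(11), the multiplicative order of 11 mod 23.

22

The order of 11 must divide φ(23) = 23 − 1 = 22 = 2 · 11.
Divisors of 22: 1, 2, 11, 22.
Evaluate successive powers at the divisors of 22:
11^1 ≡ 11
11^2 ≡ 6
11^11 ≡ 22
11^22 ≡ 1
Therefore the multiplicative order of 11 modulo 23 is 22.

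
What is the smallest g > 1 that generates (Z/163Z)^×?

2

φ(163) = 163 − 1 = 162 = 2 · 3^4.
Test candidates g = 2, 3, … against the prime factors q ∈ {2, 3} of φ(163): g is a generator iff g^(162/q) ≢ 1 for every such q.
g = 2: 2^81 ≡ 162; 2^54 ≡ 104 — none is 1, so 2 is a primitive root.
The smallest primitive root modulo 163 is 2.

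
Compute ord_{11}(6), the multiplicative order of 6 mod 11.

ord(6) | φ(11) = 11 − 1 = 10 = 2 · 5.
Divisors of 10: 1, 2, 5, 10.
Check 6^d mod 11 for each divisor in increasing order:
6^1 ≡ 6
6^2 ≡ 3
6^5 ≡ 10
6^10 ≡ 1
Hence ord(6) = 10.

10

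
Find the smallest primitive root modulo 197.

φ(197) = 197 − 1 = 196 = 2^2 · 7^2.
Test candidates g = 2, 3, … against the prime factors q ∈ {2, 7} of φ(197): g is a generator iff g^(196/q) ≢ 1 for every such q.
g = 2: 2^98 ≡ 196; 2^28 ≡ 104 — none is 1, so 2 is a primitive root.
The smallest primitive root modulo 197 is 2.

2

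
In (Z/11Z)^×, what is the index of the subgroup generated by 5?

ord(5) | φ(11) = 11 − 1 = 10 = 2 · 5.
Divisors of 10: 1, 2, 5, 10.
Evaluate successive powers at the divisors of 10:
5^1 ≡ 5
5^2 ≡ 3
5^5 ≡ 1
So ord_11(5) = 5, hence |⟨5⟩| = 5.
The index is φ(11) / ord(5) = 10 / 5 = 2.

2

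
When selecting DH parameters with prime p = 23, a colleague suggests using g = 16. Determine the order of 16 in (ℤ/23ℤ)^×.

11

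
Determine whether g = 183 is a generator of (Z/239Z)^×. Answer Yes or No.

φ(239) = 239 − 1 = 238 = 2 · 7 · 17.
An element g generates (Z/239Z)^× iff g^(238/q) ≢ 1 (mod 239) for each prime q ∈ {2, 7, 17}.
183^119 ≡ 1 (mod 239)  [q = 2: ≡ 1 ✗]
183^34 ≡ 201 (mod 239)  [q = 7: ≢ 1 ✓]
183^14 ≡ 163 (mod 239)  [q = 17: ≢ 1 ✓]
The check at q = 2 fails, so 183 generates a proper subgroup.

No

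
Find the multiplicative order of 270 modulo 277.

69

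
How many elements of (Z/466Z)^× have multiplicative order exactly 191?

φ(466) = φ(2)·φ(233) = 1·232 = 232 = 2^3 · 29.
(Z/466Z)^× is cyclic (|G| = 232); a cyclic group of order m has exactly φ(d) elements of each order d | m, and none otherwise.
Since 191 ∤ 232, the count is 0.

0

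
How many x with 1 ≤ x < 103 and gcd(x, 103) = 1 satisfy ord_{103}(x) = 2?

1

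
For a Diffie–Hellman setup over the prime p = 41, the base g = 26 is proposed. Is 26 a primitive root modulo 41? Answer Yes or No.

Yes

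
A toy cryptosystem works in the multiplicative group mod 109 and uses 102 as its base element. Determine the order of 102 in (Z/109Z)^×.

The order of 102 must divide φ(109) = 109 − 1 = 108 = 2^2 · 3^3.
Divisors of 108: 1, 2, 3, 4, 6, 9, 12, 18, 27, 36, 54, 108.
Evaluate successive powers at the divisors of 108:
102^1 ≡ 102 (mod 109)
102^2 ≡ 49 (mod 109)
102^3 ≡ 93 (mod 109)
102^4 ≡ 3 (mod 109)
102^6 ≡ 38 (mod 109)
102^9 ≡ 46 (mod 109)
102^12 ≡ 27 (mod 109)
102^18 ≡ 45 (mod 109)
102^27 ≡ 108 (mod 109)
102^36 ≡ 63 (mod 109)
102^54 ≡ 1 (mod 109) ✓
So ord_109(102) = 54.

54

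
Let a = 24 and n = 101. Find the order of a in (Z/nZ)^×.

ord(24) | φ(101) = 101 − 1 = 100 = 2^2 · 5^2.
Divisors of 100: 1, 2, 4, 5, 10, 20, 25, 50, 100.
Check 24^d mod 101 for each divisor in increasing order:
24^1 ≡ 24
24^2 ≡ 71
24^4 ≡ 92
24^5 ≡ 87
24^10 ≡ 95
24^20 ≡ 36
24^25 ≡ 1
Therefore the multiplicative order of 24 modulo 101 is 25.

25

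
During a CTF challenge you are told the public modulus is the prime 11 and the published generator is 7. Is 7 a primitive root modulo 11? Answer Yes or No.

Yes

φ(11) = 11 − 1 = 10 = 2 · 5.
7 is a primitive root mod 11 iff 7^(φ(11)/q) ≢ 1 for every prime q | φ(11), i.e. q ∈ {2, 5}.
7^5 ≡ 10 (mod 11)  [q = 2: ≢ 1 ✓]
7^2 ≡ 5 (mod 11)  [q = 5: ≢ 1 ✓]
Every test exponent gives a nontrivial residue, hence 7 generates the full group.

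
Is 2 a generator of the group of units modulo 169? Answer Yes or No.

φ(169) = φ(13^2) = 13·(13−1) = 156 = 2^2 · 3 · 13.
It suffices to check that the order of 2 is not a proper divisor of 156: compute 2^(156/q) for q ∈ {2, 3, 13}.
2^78 ≡ 168 (mod 169)  [q = 2: ≢ 1 ✓]
2^52 ≡ 146 (mod 169)  [q = 3: ≢ 1 ✓]
2^12 ≡ 40 (mod 169)  [q = 13: ≢ 1 ✓]
Every test exponent gives a nontrivial residue, hence 2 generates the full group.

Yes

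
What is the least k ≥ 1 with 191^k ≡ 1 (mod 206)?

Since 191 ∈ (Z/206Z)^×, its order divides φ(206) = φ(2)·φ(103) = 1·102 = 102 = 2 · 3 · 17.
Divisors of 102: 1, 2, 3, 6, 17, 34, 51, 102.
Evaluate successive powers at the divisors of 102:
191^1 ≡ 191 (mod 206)
191^2 ≡ 19 (mod 206)
191^3 ≡ 127 (mod 206)
191^6 ≡ 61 (mod 206)
191^17 ≡ 57 (mod 206)
191^34 ≡ 159 (mod 206)
191^51 ≡ 205 (mod 206)
191^102 ≡ 1 (mod 206) ✓
Therefore the multiplicative order of 191 modulo 206 is 102.

102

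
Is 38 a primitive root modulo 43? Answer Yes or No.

No

φ(43) = 43 − 1 = 42 = 2 · 3 · 7.
An element g generates (Z/43Z)^× iff g^(42/q) ≢ 1 (mod 43) for each prime q ∈ {2, 3, 7}.
38^21 ≡ 1 (mod 43)  [q = 2: ≡ 1 ✗]
38^14 ≡ 36 (mod 43)  [q = 3: ≢ 1 ✓]
38^6 ≡ 16 (mod 43)  [q = 7: ≢ 1 ✓]
The check at q = 2 fails, so 38 generates a proper subgroup.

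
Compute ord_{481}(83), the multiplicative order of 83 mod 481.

36

The order of 83 must divide φ(481) = φ(13·37) = (13−1)·(37−1) = 12·36 = 432 = 2^4 · 3^3.
Divisors of 432: 1, 2, 3, 4, 6, 8, 9, 12, 16, 18, 24, 27, 36, 48, 54, 72, 108, 144, 216, 432.
Test each divisor d:
83^1 ≡ 83 (mod 481)
83^2 ≡ 155 (mod 481)
83^3 ≡ 359 (mod 481)
83^4 ≡ 456 (mod 481)
83^6 ≡ 454 (mod 481)
83^8 ≡ 144 (mod 481)
83^9 ≡ 408 (mod 481)
83^12 ≡ 248 (mod 481)
83^16 ≡ 53 (mod 481)
83^18 ≡ 38 (mod 481)
83^24 ≡ 417 (mod 481)
83^27 ≡ 112 (mod 481)
83^36 ≡ 1 (mod 481) ✓
Hence ord(83) = 36.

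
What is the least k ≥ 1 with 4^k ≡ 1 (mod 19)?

Since 4 ∈ (Z/19Z)^×, its order divides φ(19) = 19 − 1 = 18 = 2 · 3^2.
Divisors of 18: 1, 2, 3, 6, 9, 18.
Evaluate successive powers at the divisors of 18:
4^1 ≡ 4 (mod 19)
4^2 ≡ 16 (mod 19)
4^3 ≡ 7 (mod 19)
4^6 ≡ 11 (mod 19)
4^9 ≡ 1 (mod 19) ✓
Hence ord(4) = 9.

9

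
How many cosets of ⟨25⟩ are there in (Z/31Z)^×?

By Lagrange's theorem, ord_31(25) divides φ(31) = 31 − 1 = 30 = 2 · 3 · 5.
Divisors of 30: 1, 2, 3, 5, 6, 10, 15, 30.
Test each divisor d:
25^1 ≡ 25 (mod 31)
25^2 ≡ 5 (mod 31)
25^3 ≡ 1 (mod 31) ✓
So ord_31(25) = 3, hence |⟨25⟩| = 3.
Index = |(Z/31Z)^×| / |⟨25⟩| = 30 / 3 = 10.

10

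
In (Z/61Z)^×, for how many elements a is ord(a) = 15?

8

φ(61) = 61 − 1 = 60 = 2^2 · 3 · 5.
(Z/61Z)^× is cyclic (|G| = 60); a cyclic group of order m has exactly φ(d) elements of each order d | m, and none otherwise.
15 = 3 · 5 divides 60, and φ(15) = 8.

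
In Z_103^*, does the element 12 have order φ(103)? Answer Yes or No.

Yes

φ(103) = 103 − 1 = 102 = 2 · 3 · 17.
Test 12^(102/q) mod 103 for each prime factor q of 102:
12^51 ≡ 102 (mod 103)  [q = 2: ≢ 1 ✓]
12^34 ≡ 56 (mod 103)  [q = 3: ≢ 1 ✓]
12^6 ≡ 14 (mod 103)  [q = 17: ≢ 1 ✓]
All checks pass, so 12 has order 102 and is a primitive root modulo 103.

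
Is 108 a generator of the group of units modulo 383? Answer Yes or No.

φ(383) = 383 − 1 = 382 = 2 · 191.
Test 108^(382/q) mod 383 for each prime factor q of 382:
108^191 ≡ 1 (mod 383)  [q = 2: ≡ 1 ✗]
108^2 ≡ 174 (mod 383)  [q = 191: ≢ 1 ✓]
The check at q = 2 fails, so 108 generates a proper subgroup.

No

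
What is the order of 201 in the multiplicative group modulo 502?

Since 201 ∈ (Z/502Z)^×, its order divides φ(502) = φ(2)·φ(251) = 1·250 = 250 = 2 · 5^3.
Divisors of 250: 1, 2, 5, 10, 25, 50, 125, 250.
Check 201^d mod 502 for each divisor in increasing order:
201^1 ≡ 201 (mod 502)
201^2 ≡ 241 (mod 502)
201^5 ≡ 271 (mod 502)
201^10 ≡ 149 (mod 502)
201^25 ≡ 1 (mod 502) ✓
Hence ord(201) = 25.

25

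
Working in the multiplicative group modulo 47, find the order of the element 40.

46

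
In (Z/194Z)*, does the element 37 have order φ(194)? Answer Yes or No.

Yes

φ(194) = φ(2)·φ(97) = 1·96 = 96 = 2^5 · 3.
37 is a primitive root mod 194 iff 37^(φ(194)/q) ≢ 1 for every prime q | φ(194), i.e. q ∈ {2, 3}.
37^48 ≡ 193 (mod 194)  [q = 2: ≢ 1 ✓]
37^32 ≡ 35 (mod 194)  [q = 3: ≢ 1 ✓]
All checks pass, so 37 has order 96 and is a primitive root modulo 194.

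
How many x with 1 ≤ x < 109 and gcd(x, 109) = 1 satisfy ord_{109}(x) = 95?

0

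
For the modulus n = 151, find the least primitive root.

6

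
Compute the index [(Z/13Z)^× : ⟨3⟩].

The order of 3 must divide φ(13) = 13 − 1 = 12 = 2^2 · 3.
Divisors of 12: 1, 2, 3, 4, 6, 12.
Test each divisor d:
3^1 ≡ 3 (mod 13)
3^2 ≡ 9 (mod 13)
3^3 ≡ 1 (mod 13) ✓
So ord_13(3) = 3, hence |⟨3⟩| = 3.
The index is φ(13) / ord(3) = 12 / 3 = 4.

4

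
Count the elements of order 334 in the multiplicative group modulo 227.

0

φ(227) = 227 − 1 = 226 = 2 · 113.
Since (Z/227Z)^× is cyclic of order 226, the number of elements of order d is φ(d) when d | 226 and 0 otherwise.
334 does not divide 226, so no element of (Z/227Z)^× has order 334.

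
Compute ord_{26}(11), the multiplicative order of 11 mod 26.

12

By Lagrange's theorem, ord_26(11) divides φ(26) = φ(2)·φ(13) = 1·12 = 12 = 2^2 · 3.
Divisors of 12: 1, 2, 3, 4, 6, 12.
Test each divisor d:
11^1 ≡ 11 (mod 26)
11^2 ≡ 17 (mod 26)
11^3 ≡ 5 (mod 26)
11^4 ≡ 3 (mod 26)
11^6 ≡ 25 (mod 26)
11^12 ≡ 1 (mod 26) ✓
So ord_26(11) = 12.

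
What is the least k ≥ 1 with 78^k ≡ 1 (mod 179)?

Since 78 ∈ (Z/179Z)^×, its order divides φ(179) = 179 − 1 = 178 = 2 · 89.
Divisors of 178: 1, 2, 89, 178.
Evaluate successive powers at the divisors of 178:
78^1 ≡ 78 (mod 179)
78^2 ≡ 177 (mod 179)
78^89 ≡ 178 (mod 179)
78^178 ≡ 1 (mod 179) ✓
So ord_179(78) = 178.

178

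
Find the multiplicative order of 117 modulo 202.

25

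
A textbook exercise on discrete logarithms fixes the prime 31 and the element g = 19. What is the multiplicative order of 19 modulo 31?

15

ord(19) | φ(31) = 31 − 1 = 30 = 2 · 3 · 5.
Divisors of 30: 1, 2, 3, 5, 6, 10, 15, 30.
Compute 19^d (mod 31) for the divisors d until we hit 1:
19^1 ≡ 19 (mod 31)
19^2 ≡ 20 (mod 31)
19^3 ≡ 8 (mod 31)
19^5 ≡ 5 (mod 31)
19^6 ≡ 2 (mod 31)
19^10 ≡ 25 (mod 31)
19^15 ≡ 1 (mod 31) ✓
So ord_31(19) = 15.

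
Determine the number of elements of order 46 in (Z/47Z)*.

φ(47) = 47 − 1 = 46 = 2 · 23.
(Z/47Z)^× is cyclic (|G| = 46); a cyclic group of order m has exactly φ(d) elements of each order d | m, and none otherwise.
46 = 2 · 23 divides 46, and φ(46) = 22.

22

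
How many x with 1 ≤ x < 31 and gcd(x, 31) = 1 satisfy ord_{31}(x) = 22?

0

φ(31) = 31 − 1 = 30 = 2 · 3 · 5.
In a cyclic group of order 30, there are φ(d) elements of order d for each divisor d of 30, and zero for non-divisors.
Since 22 ∤ 30, the count is 0.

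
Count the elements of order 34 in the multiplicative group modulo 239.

φ(239) = 239 − 1 = 238 = 2 · 7 · 17.
Since (Z/239Z)^× is cyclic of order 238, the number of elements of order d is φ(d) when d | 238 and 0 otherwise.
34 = 2 · 17 divides 238, and φ(34) = 16.

16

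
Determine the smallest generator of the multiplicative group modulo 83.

2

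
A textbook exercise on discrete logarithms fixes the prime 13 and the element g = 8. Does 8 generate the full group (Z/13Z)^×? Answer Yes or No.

No

φ(13) = 13 − 1 = 12 = 2^2 · 3.
It suffices to check that the order of 8 is not a proper divisor of 12: compute 8^(12/q) for q ∈ {2, 3}.
8^6 ≡ 12 (mod 13)  [q = 2: ≢ 1 ✓]
8^4 ≡ 1 (mod 13)  [q = 3: ≡ 1 ✗]
The check at q = 3 fails, so 8 generates a proper subgroup.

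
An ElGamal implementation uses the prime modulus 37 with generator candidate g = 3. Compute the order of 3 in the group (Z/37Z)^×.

Since 3 ∈ (Z/37Z)^×, its order divides φ(37) = 37 − 1 = 36 = 2^2 · 3^2.
Divisors of 36: 1, 2, 3, 4, 6, 9, 12, 18, 36.
Test each divisor d:
3^1 ≡ 3
3^2 ≡ 9
3^3 ≡ 27
3^4 ≡ 7
3^6 ≡ 26
3^9 ≡ 36
3^12 ≡ 10
3^18 ≡ 1
The smallest such exponent is 18, so the order of 3 is 18.

18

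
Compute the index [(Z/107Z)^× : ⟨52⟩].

By Lagrange's theorem, ord_107(52) divides φ(107) = 107 − 1 = 106 = 2 · 53.
Divisors of 106: 1, 2, 53, 106.
Compute 52^d (mod 107) for the divisors d until we hit 1:
52^1 ≡ 52 (mod 107)
52^2 ≡ 29 (mod 107)
52^53 ≡ 1 (mod 107) ✓
The order of 52 is 53, so the subgroup it generates has 53 elements.
[(Z/107Z)^× : ⟨52⟩] = 106/53 = 2.

2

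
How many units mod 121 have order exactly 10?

4

φ(121) = φ(11^2) = 11·(11−1) = 110 = 2 · 5 · 11.
In a cyclic group of order 110, there are φ(d) elements of order d for each divisor d of 110, and zero for non-divisors.
10 = 2 · 5 divides 110, and φ(10) = 4.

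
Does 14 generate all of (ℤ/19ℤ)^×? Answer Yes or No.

Yes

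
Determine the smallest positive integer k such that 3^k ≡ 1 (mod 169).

Since 3 ∈ (Z/169Z)^×, its order divides φ(169) = φ(13^2) = 13·(13−1) = 156 = 2^2 · 3 · 13.
Divisors of 156: 1, 2, 3, 4, 6, 12, 13, 26, 39, 52, 78, 156.
Check 3^d mod 169 for each divisor in increasing order:
3^1 ≡ 3
3^2 ≡ 9
3^3 ≡ 27
3^4 ≡ 81
3^6 ≡ 53
3^12 ≡ 105
3^13 ≡ 146
3^26 ≡ 22
3^39 ≡ 1
Hence ord(3) = 39.

39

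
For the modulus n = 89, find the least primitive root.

3

φ(89) = 89 − 1 = 88 = 2^3 · 11.
Test candidates g = 2, 3, … against the prime factors q ∈ {2, 11} of φ(89): g is a generator iff g^(88/q) ≢ 1 for every such q.
g = 2: 2^44 ≡ 1 — hits 1, so not a primitive root.
g = 3: 3^44 ≡ 88; 3^8 ≡ 64 — none is 1, so 3 is a primitive root.
The smallest primitive root modulo 89 is 3.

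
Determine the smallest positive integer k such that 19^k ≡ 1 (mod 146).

36

ord(19) | φ(146) = φ(2)·φ(73) = 1·72 = 72 = 2^3 · 3^2.
Divisors of 72: 1, 2, 3, 4, 6, 8, 9, 12, 18, 24, 36, 72.
Test each divisor d:
19^1 ≡ 19 (mod 146)
19^2 ≡ 69 (mod 146)
19^3 ≡ 143 (mod 146)
19^4 ≡ 89 (mod 146)
19^6 ≡ 9 (mod 146)
19^8 ≡ 37 (mod 146)
19^9 ≡ 119 (mod 146)
19^12 ≡ 81 (mod 146)
19^18 ≡ 145 (mod 146)
19^24 ≡ 137 (mod 146)
19^36 ≡ 1 (mod 146) ✓
Therefore the multiplicative order of 19 modulo 146 is 36.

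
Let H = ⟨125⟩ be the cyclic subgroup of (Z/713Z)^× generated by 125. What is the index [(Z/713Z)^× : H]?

30

ord(125) | φ(713) = φ(23·31) = (23−1)·(31−1) = 22·30 = 660 = 2^2 · 3 · 5 · 11.
Divisors of 660: 1, 2, 3, 4, 5, 6, 10, 11, 12, 15, 20, 22, 30, 33, 44, 55, 60, 66, 110, 132, 165, 220, 330, 660.
Check 125^d mod 713 for each divisor in increasing order:
125^1 ≡ 125
125^2 ≡ 652
125^3 ≡ 218
125^4 ≡ 156
125^5 ≡ 249
125^6 ≡ 466
125^10 ≡ 683
125^11 ≡ 528
125^12 ≡ 404
125^15 ≡ 373
125^20 ≡ 187
125^22 ≡ 1
The order of 125 is 22, so the subgroup it generates has 22 elements.
The index is φ(713) / ord(125) = 660 / 22 = 30.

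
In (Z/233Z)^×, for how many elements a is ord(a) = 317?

φ(233) = 233 − 1 = 232 = 2^3 · 29.
In a cyclic group of order 232, there are φ(d) elements of order d for each divisor d of 232, and zero for non-divisors.
Here 232 is not a multiple of 317, so there are no elements of order 317.

0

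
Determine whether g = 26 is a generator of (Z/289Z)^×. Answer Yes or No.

No

φ(289) = φ(17^2) = 17·(17−1) = 272 = 2^4 · 17.
26 is a primitive root mod 289 iff 26^(φ(289)/q) ≢ 1 for every prime q | φ(289), i.e. q ∈ {2, 17}.
26^136 ≡ 1 (mod 289)  [q = 2: ≡ 1 ✗]
26^16 ≡ 18 (mod 289)  [q = 17: ≢ 1 ✓]
The check at q = 2 fails, so 26 generates a proper subgroup.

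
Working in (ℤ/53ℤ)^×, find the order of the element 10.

13

Since 10 ∈ (Z/53Z)^×, its order divides φ(53) = 53 − 1 = 52 = 2^2 · 13.
Divisors of 52: 1, 2, 4, 13, 26, 52.
Compute 10^d (mod 53) for the divisors d until we hit 1:
10^1 ≡ 10 (mod 53)
10^2 ≡ 47 (mod 53)
10^4 ≡ 36 (mod 53)
10^13 ≡ 1 (mod 53) ✓
Therefore the multiplicative order of 10 modulo 53 is 13.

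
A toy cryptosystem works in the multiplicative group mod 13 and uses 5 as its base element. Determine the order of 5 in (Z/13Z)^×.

The order of 5 must divide φ(13) = 13 − 1 = 12 = 2^2 · 3.
Divisors of 12: 1, 2, 3, 4, 6, 12.
Evaluate successive powers at the divisors of 12:
5^1 ≡ 5
5^2 ≡ 12
5^3 ≡ 8
5^4 ≡ 1
The smallest such exponent is 4, so the order of 5 is 4.

4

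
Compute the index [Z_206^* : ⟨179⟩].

6

By Lagrange's theorem, ord_206(179) divides φ(206) = φ(2)·φ(103) = 1·102 = 102 = 2 · 3 · 17.
Divisors of 102: 1, 2, 3, 6, 17, 34, 51, 102.
Check 179^d mod 206 for each divisor in increasing order:
179^1 ≡ 179 (mod 206)
179^2 ≡ 111 (mod 206)
179^3 ≡ 93 (mod 206)
179^6 ≡ 203 (mod 206)
179^17 ≡ 1 (mod 206) ✓
The order of 179 is 17, so the subgroup it generates has 17 elements.
The index is φ(206) / ord(179) = 102 / 17 = 6.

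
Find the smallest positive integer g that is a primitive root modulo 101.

φ(101) = 101 − 1 = 100 = 2^2 · 5^2.
Test candidates g = 2, 3, … against the prime factors q ∈ {2, 5} of φ(101): g is a generator iff g^(100/q) ≢ 1 for every such q.
g = 2: 2^50 ≡ 100; 2^20 ≡ 95 — none is 1, so 2 is a primitive root.
The smallest primitive root modulo 101 is 2.

2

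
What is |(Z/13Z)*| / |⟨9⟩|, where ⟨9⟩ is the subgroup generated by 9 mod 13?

4

ord(9) | φ(13) = 13 − 1 = 12 = 2^2 · 3.
Divisors of 12: 1, 2, 3, 4, 6, 12.
Test each divisor d:
9^1 ≡ 9 (mod 13)
9^2 ≡ 3 (mod 13)
9^3 ≡ 1 (mod 13) ✓
Thus |⟨9⟩| = ord(9) = 3.
The index is φ(13) / ord(9) = 12 / 3 = 4.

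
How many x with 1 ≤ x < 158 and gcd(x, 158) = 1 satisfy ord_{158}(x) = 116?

φ(158) = φ(2)·φ(79) = 1·78 = 78 = 2 · 3 · 13.
In a cyclic group of order 78, there are φ(d) elements of order d for each divisor d of 78, and zero for non-divisors.
Here 78 is not a multiple of 116, so there are no elements of order 116.

0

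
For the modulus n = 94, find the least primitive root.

φ(94) = φ(2)·φ(47) = 1·46 = 46 = 2 · 23.
Test candidates g = 2, 3, … against the prime factors q ∈ {2, 23} of φ(94): g is a generator iff g^(46/q) ≢ 1 for every such q.
g = 2: gcd(2, 94) = 2 > 1, not a unit — skip.
g = 3: 3^23 ≡ 1 — hits 1, so not a primitive root.
g = 4: gcd(4, 94) = 2 > 1, not a unit — skip.
g = 5: 5^23 ≡ 93; 5^2 ≡ 25 — none is 1, so 5 is a primitive root.
So 5 is the smallest generator of (Z/94Z)^×.

5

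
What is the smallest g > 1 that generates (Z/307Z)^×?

φ(307) = 307 − 1 = 306 = 2 · 3^2 · 17.
Test candidates g = 2, 3, … against the prime factors q ∈ {2, 3, 17} of φ(307): g is a generator iff g^(306/q) ≢ 1 for every such q.
g = 2: 2^153 ≡ 306; 2^102 ≡ 1 — hits 1, so not a primitive root.
g = 3: 3^153 ≡ 306; 3^102 ≡ 1 — hits 1, so not a primitive root.
g = 4: 4^153 ≡ 1 — hits 1, so not a primitive root.
g = 5: 5^153 ≡ 306; 5^102 ≡ 289; 5^18 ≡ 81 — none is 1, so 5 is a primitive root.
Hence the least primitive root of 307 is 5.

5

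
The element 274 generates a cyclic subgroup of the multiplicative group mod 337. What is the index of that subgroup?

2

By Lagrange's theorem, ord_337(274) divides φ(337) = 337 − 1 = 336 = 2^4 · 3 · 7.
Divisors of 336: 1, 2, 3, 4, 6, 7, 8, 12, 14, 16, 21, 24, 28, 42, 48, 56, 84, 112, 168, 336.
Evaluate successive powers at the divisors of 336:
274^1 ≡ 274 (mod 337)
274^2 ≡ 262 (mod 337)
274^3 ≡ 7 (mod 337)
274^4 ≡ 233 (mod 337)
274^6 ≡ 49 (mod 337)
274^7 ≡ 283 (mod 337)
274^8 ≡ 32 (mod 337)
274^12 ≡ 42 (mod 337)
274^14 ≡ 220 (mod 337)
274^16 ≡ 13 (mod 337)
274^21 ≡ 252 (mod 337)
274^24 ≡ 79 (mod 337)
274^28 ≡ 209 (mod 337)
274^42 ≡ 148 (mod 337)
274^48 ≡ 175 (mod 337)
274^56 ≡ 208 (mod 337)
274^84 ≡ 336 (mod 337)
274^112 ≡ 128 (mod 337)
274^168 ≡ 1 (mod 337) ✓
The order of 274 is 168, so the subgroup it generates has 168 elements.
[(Z/337Z)^× : ⟨274⟩] = 336/168 = 2.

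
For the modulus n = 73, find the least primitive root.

5

φ(73) = 73 − 1 = 72 = 2^3 · 3^2.
Test candidates g = 2, 3, … against the prime factors q ∈ {2, 3} of φ(73): g is a generator iff g^(72/q) ≢ 1 for every such q.
g = 2: 2^36 ≡ 1 — hits 1, so not a primitive root.
g = 3: 3^36 ≡ 1 — hits 1, so not a primitive root.
g = 4: 4^36 ≡ 1 — hits 1, so not a primitive root.
g = 5: 5^36 ≡ 72; 5^24 ≡ 8 — none is 1, so 5 is a primitive root.
Hence the least primitive root of 73 is 5.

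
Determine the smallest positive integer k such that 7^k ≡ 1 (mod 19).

ord(7) | φ(19) = 19 − 1 = 18 = 2 · 3^2.
Divisors of 18: 1, 2, 3, 6, 9, 18.
Evaluate successive powers at the divisors of 18:
7^1 ≡ 7
7^2 ≡ 11
7^3 ≡ 1
Therefore the multiplicative order of 7 modulo 19 is 3.

3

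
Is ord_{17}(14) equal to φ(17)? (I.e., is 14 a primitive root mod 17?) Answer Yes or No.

Yes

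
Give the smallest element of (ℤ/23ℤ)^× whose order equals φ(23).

5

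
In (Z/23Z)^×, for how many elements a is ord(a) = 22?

φ(23) = 23 − 1 = 22 = 2 · 11.
Since (Z/23Z)^× is cyclic of order 22, the number of elements of order d is φ(d) when d | 22 and 0 otherwise.
22 = 2 · 11 divides 22, and φ(22) = 10.

10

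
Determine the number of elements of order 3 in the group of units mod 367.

2

φ(367) = 367 − 1 = 366 = 2 · 3 · 61.
Since (Z/367Z)^× is cyclic of order 366, the number of elements of order d is φ(d) when d | 366 and 0 otherwise.
3 | 366, and φ(3) = 3 − 1 = 2.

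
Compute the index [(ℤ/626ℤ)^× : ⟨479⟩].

2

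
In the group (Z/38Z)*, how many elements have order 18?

6

φ(38) = φ(2)·φ(19) = 1·18 = 18 = 2 · 3^2.
In a cyclic group of order 18, there are φ(d) elements of order d for each divisor d of 18, and zero for non-divisors.
18 = 2 · 3^2 divides 18, and φ(18) = 6.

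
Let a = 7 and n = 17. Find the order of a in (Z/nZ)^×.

The order of 7 must divide φ(17) = 17 − 1 = 16 = 2^4.
Divisors of 16: 1, 2, 4, 8, 16.
Check 7^d mod 17 for each divisor in increasing order:
7^1 ≡ 7 (mod 17)
7^2 ≡ 15 (mod 17)
7^4 ≡ 4 (mod 17)
7^8 ≡ 16 (mod 17)
7^16 ≡ 1 (mod 17) ✓
Therefore the multiplicative order of 7 modulo 17 is 16.

16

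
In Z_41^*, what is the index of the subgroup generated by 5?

Since 5 ∈ (Z/41Z)^×, its order divides φ(41) = 41 − 1 = 40 = 2^3 · 5.
Divisors of 40: 1, 2, 4, 5, 8, 10, 20, 40.
Compute 5^d (mod 41) for the divisors d until we hit 1:
5^1 ≡ 5 (mod 41)
5^2 ≡ 25 (mod 41)
5^4 ≡ 10 (mod 41)
5^5 ≡ 9 (mod 41)
5^8 ≡ 18 (mod 41)
5^10 ≡ 40 (mod 41)
5^20 ≡ 1 (mod 41) ✓
So ord_41(5) = 20, hence |⟨5⟩| = 20.
Index = |(Z/41Z)^×| / |⟨5⟩| = 40 / 20 = 2.

2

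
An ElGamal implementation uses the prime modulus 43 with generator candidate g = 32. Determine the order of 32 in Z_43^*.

14

The order of 32 must divide φ(43) = 43 − 1 = 42 = 2 · 3 · 7.
Divisors of 42: 1, 2, 3, 6, 7, 14, 21, 42.
Check 32^d mod 43 for each divisor in increasing order:
32^1 ≡ 32 (mod 43)
32^2 ≡ 35 (mod 43)
32^3 ≡ 2 (mod 43)
32^6 ≡ 4 (mod 43)
32^7 ≡ 42 (mod 43)
32^14 ≡ 1 (mod 43) ✓
Hence ord(32) = 14.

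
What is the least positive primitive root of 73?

5

φ(73) = 73 − 1 = 72 = 2^3 · 3^2.
Test candidates g = 2, 3, … against the prime factors q ∈ {2, 3} of φ(73): g is a generator iff g^(72/q) ≢ 1 for every such q.
g = 2: 2^36 ≡ 1 — hits 1, so not a primitive root.
g = 3: 3^36 ≡ 1 — hits 1, so not a primitive root.
g = 4: 4^36 ≡ 1 — hits 1, so not a primitive root.
g = 5: 5^36 ≡ 72; 5^24 ≡ 8 — none is 1, so 5 is a primitive root.
The smallest primitive root modulo 73 is 5.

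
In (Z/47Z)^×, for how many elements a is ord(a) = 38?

0

φ(47) = 47 − 1 = 46 = 2 · 23.
Since (Z/47Z)^× is cyclic of order 46, the number of elements of order d is φ(d) when d | 46 and 0 otherwise.
Here 46 is not a multiple of 38, so there are no elements of order 38.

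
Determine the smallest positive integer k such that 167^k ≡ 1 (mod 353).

176

The order of 167 must divide φ(353) = 353 − 1 = 352 = 2^5 · 11.
Divisors of 352: 1, 2, 4, 8, 11, 16, 22, 32, 44, 88, 176, 352.
Test each divisor d:
167^1 ≡ 167 (mod 353)
167^2 ≡ 2 (mod 353)
167^4 ≡ 4 (mod 353)
167^8 ≡ 16 (mod 353)
167^11 ≡ 49 (mod 353)
167^16 ≡ 256 (mod 353)
167^22 ≡ 283 (mod 353)
167^32 ≡ 231 (mod 353)
167^44 ≡ 311 (mod 353)
167^88 ≡ 352 (mod 353)
167^176 ≡ 1 (mod 353) ✓
Therefore the multiplicative order of 167 modulo 353 is 176.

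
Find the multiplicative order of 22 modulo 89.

22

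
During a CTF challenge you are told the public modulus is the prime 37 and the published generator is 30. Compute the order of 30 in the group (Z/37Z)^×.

Since 30 ∈ (Z/37Z)^×, its order divides φ(37) = 37 − 1 = 36 = 2^2 · 3^2.
Divisors of 36: 1, 2, 3, 4, 6, 9, 12, 18, 36.
Check 30^d mod 37 for each divisor in increasing order:
30^1 ≡ 30 (mod 37)
30^2 ≡ 12 (mod 37)
30^3 ≡ 27 (mod 37)
30^4 ≡ 33 (mod 37)
30^6 ≡ 26 (mod 37)
30^9 ≡ 36 (mod 37)
30^12 ≡ 10 (mod 37)
30^18 ≡ 1 (mod 37) ✓
Hence ord(30) = 18.

18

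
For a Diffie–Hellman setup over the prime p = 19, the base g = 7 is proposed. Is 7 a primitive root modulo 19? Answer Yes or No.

No

φ(19) = 19 − 1 = 18 = 2 · 3^2.
7 is a primitive root mod 19 iff 7^(φ(19)/q) ≢ 1 for every prime q | φ(19), i.e. q ∈ {2, 3}.
7^9 ≡ 1 (mod 19)  [q = 2: ≡ 1 ✗]
7^6 ≡ 1 (mod 19)  [q = 3: ≡ 1 ✗]
The check at q = 2 fails, so 7 generates a proper subgroup.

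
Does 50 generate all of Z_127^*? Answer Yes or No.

No

φ(127) = 127 − 1 = 126 = 2 · 3^2 · 7.
50 is a primitive root mod 127 iff 50^(φ(127)/q) ≢ 1 for every prime q | φ(127), i.e. q ∈ {2, 3, 7}.
50^63 ≡ 1 (mod 127)  [q = 2: ≡ 1 ✗]
50^42 ≡ 1 (mod 127)  [q = 3: ≡ 1 ✗]
50^18 ≡ 4 (mod 127)  [q = 7: ≢ 1 ✓]
The check at q = 2 fails, so 50 generates a proper subgroup.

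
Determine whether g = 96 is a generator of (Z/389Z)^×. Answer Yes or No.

No

φ(389) = 389 − 1 = 388 = 2^2 · 97.
96 is a primitive root mod 389 iff 96^(φ(389)/q) ≢ 1 for every prime q | φ(389), i.e. q ∈ {2, 97}.
96^194 ≡ 1 (mod 389)  [q = 2: ≡ 1 ✗]
96^4 ≡ 7 (mod 389)  [q = 97: ≢ 1 ✓]
The check at q = 2 fails, so 96 generates a proper subgroup.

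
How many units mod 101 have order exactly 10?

4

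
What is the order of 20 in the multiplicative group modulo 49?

Since 20 ∈ (Z/49Z)^×, its order divides φ(49) = φ(7^2) = 7·(7−1) = 42 = 2 · 3 · 7.
Divisors of 42: 1, 2, 3, 6, 7, 14, 21, 42.
Test each divisor d:
20^1 ≡ 20 (mod 49)
20^2 ≡ 8 (mod 49)
20^3 ≡ 13 (mod 49)
20^6 ≡ 22 (mod 49)
20^7 ≡ 48 (mod 49)
20^14 ≡ 1 (mod 49) ✓
Hence ord(20) = 14.

14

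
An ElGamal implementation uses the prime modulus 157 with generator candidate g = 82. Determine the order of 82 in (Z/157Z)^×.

26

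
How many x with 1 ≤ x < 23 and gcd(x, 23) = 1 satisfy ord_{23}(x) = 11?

φ(23) = 23 − 1 = 22 = 2 · 11.
In a cyclic group of order 22, there are φ(d) elements of order d for each divisor d of 22, and zero for non-divisors.
11 | 22, and φ(11) = 11 − 1 = 10.

10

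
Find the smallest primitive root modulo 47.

5

φ(47) = 47 − 1 = 46 = 2 · 23.
g is a primitive root iff g^(46/q) ≢ 1 (mod 47) for each prime q ∈ {2, 23}.
g = 2: 2^23 ≡ 1 — hits 1, so not a primitive root.
g = 3: 3^23 ≡ 1 — hits 1, so not a primitive root.
g = 4: 4^23 ≡ 1 — hits 1, so not a primitive root.
g = 5: 5^23 ≡ 46; 5^2 ≡ 25 — none is 1, so 5 is a primitive root.
The smallest primitive root modulo 47 is 5.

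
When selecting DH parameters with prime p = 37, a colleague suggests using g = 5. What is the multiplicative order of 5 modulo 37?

ord(5) | φ(37) = 37 − 1 = 36 = 2^2 · 3^2.
Divisors of 36: 1, 2, 3, 4, 6, 9, 12, 18, 36.
Test each divisor d:
5^1 ≡ 5 (mod 37)
5^2 ≡ 25 (mod 37)
5^3 ≡ 14 (mod 37)
5^4 ≡ 33 (mod 37)
5^6 ≡ 11 (mod 37)
5^9 ≡ 6 (mod 37)
5^12 ≡ 10 (mod 37)
5^18 ≡ 36 (mod 37)
5^36 ≡ 1 (mod 37) ✓
Hence ord(5) = 36.

36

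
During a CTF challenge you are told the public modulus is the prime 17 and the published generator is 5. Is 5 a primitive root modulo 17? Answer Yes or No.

Yes

φ(17) = 17 − 1 = 16 = 2^4.
Test 5^(16/q) mod 17 for each prime factor q of 16:
5^8 ≡ 16 (mod 17)  [q = 2: ≢ 1 ✓]
None equal 1, so ord_17(5) = 16: 5 is a primitive root.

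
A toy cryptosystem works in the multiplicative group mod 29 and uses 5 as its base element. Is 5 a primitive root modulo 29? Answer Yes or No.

No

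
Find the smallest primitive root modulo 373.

2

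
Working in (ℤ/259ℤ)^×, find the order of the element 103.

12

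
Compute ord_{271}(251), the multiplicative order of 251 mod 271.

270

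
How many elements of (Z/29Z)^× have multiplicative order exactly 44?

0

φ(29) = 29 − 1 = 28 = 2^2 · 7.
(Z/29Z)^× is cyclic (|G| = 28); a cyclic group of order m has exactly φ(d) elements of each order d | m, and none otherwise.
Here 28 is not a multiple of 44, so there are no elements of order 44.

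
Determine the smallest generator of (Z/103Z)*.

5

φ(103) = 103 − 1 = 102 = 2 · 3 · 17.
Test candidates g = 2, 3, … against the prime factors q ∈ {2, 3, 17} of φ(103): g is a generator iff g^(102/q) ≢ 1 for every such q.
g = 2: 2^51 ≡ 1 — hits 1, so not a primitive root.
g = 3: 3^51 ≡ 102; 3^34 ≡ 1 — hits 1, so not a primitive root.
g = 4: 4^51 ≡ 1 — hits 1, so not a primitive root.
g = 5: 5^51 ≡ 102; 5^34 ≡ 56; 5^6 ≡ 72 — none is 1, so 5 is a primitive root.
The smallest primitive root modulo 103 is 5.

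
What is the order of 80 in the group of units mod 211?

By Lagrange's theorem, ord_211(80) divides φ(211) = 211 − 1 = 210 = 2 · 3 · 5 · 7.
Divisors of 210: 1, 2, 3, 5, 6, 7, 10, 14, 15, 21, 30, 35, 42, 70, 105, 210.
Test each divisor d:
80^1 ≡ 80 (mod 211)
80^2 ≡ 70 (mod 211)
80^3 ≡ 114 (mod 211)
80^5 ≡ 173 (mod 211)
80^6 ≡ 125 (mod 211)
80^7 ≡ 83 (mod 211)
80^10 ≡ 178 (mod 211)
80^14 ≡ 137 (mod 211)
80^15 ≡ 199 (mod 211)
80^21 ≡ 188 (mod 211)
80^30 ≡ 144 (mod 211)
80^35 ≡ 14 (mod 211)
80^42 ≡ 107 (mod 211)
80^70 ≡ 196 (mod 211)
80^105 ≡ 1 (mod 211) ✓
Hence ord(80) = 105.

105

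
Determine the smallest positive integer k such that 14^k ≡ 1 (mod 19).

18

Since 14 ∈ (Z/19Z)^×, its order divides φ(19) = 19 − 1 = 18 = 2 · 3^2.
Divisors of 18: 1, 2, 3, 6, 9, 18.
Evaluate successive powers at the divisors of 18:
14^1 ≡ 14 (mod 19)
14^2 ≡ 6 (mod 19)
14^3 ≡ 8 (mod 19)
14^6 ≡ 7 (mod 19)
14^9 ≡ 18 (mod 19)
14^18 ≡ 1 (mod 19) ✓
So ord_19(14) = 18.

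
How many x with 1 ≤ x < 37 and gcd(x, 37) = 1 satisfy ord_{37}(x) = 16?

0

φ(37) = 37 − 1 = 36 = 2^2 · 3^2.
In a cyclic group of order 36, there are φ(d) elements of order d for each divisor d of 36, and zero for non-divisors.
Since 16 ∤ 36, the count is 0.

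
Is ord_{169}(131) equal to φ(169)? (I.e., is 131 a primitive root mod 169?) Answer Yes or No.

No

φ(169) = φ(13^2) = 13·(13−1) = 156 = 2^2 · 3 · 13.
It suffices to check that the order of 131 is not a proper divisor of 156: compute 131^(156/q) for q ∈ {2, 3, 13}.
131^78 ≡ 1 (mod 169)  [q = 2: ≡ 1 ✗]
131^52 ≡ 1 (mod 169)  [q = 3: ≡ 1 ✗]
131^12 ≡ 40 (mod 169)  [q = 13: ≢ 1 ✓]
Since 131^78 ≡ 1, the order of 131 divides 78 < 156, so 131 is not a primitive root.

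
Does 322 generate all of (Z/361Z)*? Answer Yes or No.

No

φ(361) = φ(19^2) = 19·(19−1) = 342 = 2 · 3^2 · 19.
322 is a primitive root mod 361 iff 322^(φ(361)/q) ≢ 1 for every prime q | φ(361), i.e. q ∈ {2, 3, 19}.
322^171 ≡ 360 (mod 361)  [q = 2: ≢ 1 ✓]
322^114 ≡ 1 (mod 361)  [q = 3: ≡ 1 ✗]
322^18 ≡ 324 (mod 361)  [q = 19: ≢ 1 ✓]
The check at q = 3 fails, so 322 generates a proper subgroup.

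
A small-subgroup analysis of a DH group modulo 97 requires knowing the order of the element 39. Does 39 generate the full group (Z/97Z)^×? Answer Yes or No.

Yes

φ(97) = 97 − 1 = 96 = 2^5 · 3.
39 is a primitive root mod 97 iff 39^(φ(97)/q) ≢ 1 for every prime q | φ(97), i.e. q ∈ {2, 3}.
39^48 ≡ 96 (mod 97)  [q = 2: ≢ 1 ✓]
39^32 ≡ 61 (mod 97)  [q = 3: ≢ 1 ✓]
Every test exponent gives a nontrivial residue, hence 39 generates the full group.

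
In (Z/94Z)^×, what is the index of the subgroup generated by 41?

By Lagrange's theorem, ord_94(41) divides φ(94) = φ(2)·φ(47) = 1·46 = 46 = 2 · 23.
Divisors of 46: 1, 2, 23, 46.
Check 41^d mod 94 for each divisor in increasing order:
41^1 ≡ 41 (mod 94)
41^2 ≡ 83 (mod 94)
41^23 ≡ 93 (mod 94)
41^46 ≡ 1 (mod 94) ✓
The order of 41 is 46, so the subgroup it generates has 46 elements.
The index is φ(94) / ord(41) = 46 / 46 = 1.

1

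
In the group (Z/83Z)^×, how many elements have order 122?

0

φ(83) = 83 − 1 = 82 = 2 · 41.
In a cyclic group of order 82, there are φ(d) elements of order d for each divisor d of 82, and zero for non-divisors.
Here 82 is not a multiple of 122, so there are no elements of order 122.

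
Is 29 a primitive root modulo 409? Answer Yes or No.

Yes

φ(409) = 409 − 1 = 408 = 2^3 · 3 · 17.
Test 29^(408/q) mod 409 for each prime factor q of 408:
29^204 ≡ 408 (mod 409)  [q = 2: ≢ 1 ✓]
29^136 ≡ 53 (mod 409)  [q = 3: ≢ 1 ✓]
29^24 ≡ 216 (mod 409)  [q = 17: ≢ 1 ✓]
None equal 1, so ord_409(29) = 408: 29 is a primitive root.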